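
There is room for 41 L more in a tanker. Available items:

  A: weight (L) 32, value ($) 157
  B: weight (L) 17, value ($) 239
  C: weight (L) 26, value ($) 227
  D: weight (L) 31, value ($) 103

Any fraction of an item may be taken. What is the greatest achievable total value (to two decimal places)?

Greedy by value/weight ratio, highest first.
Order: B (239/17=14.06) > C (227/26=8.73) > A (157/32=4.91) > D (103/31=3.32)
Fill: take B (17 @ 239) → take 24/26 of C → 209.54; 41/41 used.
Total value = 448.54

448.54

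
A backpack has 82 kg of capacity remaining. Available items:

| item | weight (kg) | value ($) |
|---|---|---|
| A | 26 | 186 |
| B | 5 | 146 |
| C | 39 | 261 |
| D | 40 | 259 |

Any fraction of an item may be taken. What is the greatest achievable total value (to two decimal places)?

670.70

Sort by value per unit weight and fill in that order.
Ratios (sorted): B 29.20, A 7.15, C 6.69, D 6.47
take B (5 @ 146); take A (26 @ 186); take C (39 @ 261); take 12/40 of D → 77.70. Capacity used 82/82.
Total value = 670.70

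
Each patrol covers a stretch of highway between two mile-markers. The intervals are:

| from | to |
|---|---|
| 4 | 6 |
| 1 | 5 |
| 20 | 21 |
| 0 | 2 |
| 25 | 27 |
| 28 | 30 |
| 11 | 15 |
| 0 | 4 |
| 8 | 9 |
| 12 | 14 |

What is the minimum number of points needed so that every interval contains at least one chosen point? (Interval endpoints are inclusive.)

7

Sorted: [0,2] [0,4] [1,5] [4,6] [8,9] [12,14] [11,15] [20,21] [25,27] [28,30]
{[0,2],[0,4],[1,5]} hit by 2; {[4,6]} hit by 6; {[8,9]} hit by 9; {[12,14],[11,15]} hit by 14; {[20,21]} hit by 21; {[25,27]} hit by 27; {[28,30]} hit by 30.
Points: 2, 6, 9, 14, 21, 27, 30 (7 total).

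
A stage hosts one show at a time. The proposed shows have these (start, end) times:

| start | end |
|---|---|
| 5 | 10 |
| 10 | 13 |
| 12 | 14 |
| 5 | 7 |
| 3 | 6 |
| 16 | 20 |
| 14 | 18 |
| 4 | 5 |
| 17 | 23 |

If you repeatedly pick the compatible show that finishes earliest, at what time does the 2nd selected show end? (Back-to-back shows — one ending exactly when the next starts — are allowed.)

7

Sorted by end: (4,5)  (3,6)  (5,7)  (5,10)  (10,13)  (12,14)  (14,18)  (16,20)  (17,23)
take (4,5); skip (3,6); take (5,7); skip (5,10); take (10,13); take (14,18); skip (17,23).
Selected: (4,5) (5,7) (10,13) (14,18)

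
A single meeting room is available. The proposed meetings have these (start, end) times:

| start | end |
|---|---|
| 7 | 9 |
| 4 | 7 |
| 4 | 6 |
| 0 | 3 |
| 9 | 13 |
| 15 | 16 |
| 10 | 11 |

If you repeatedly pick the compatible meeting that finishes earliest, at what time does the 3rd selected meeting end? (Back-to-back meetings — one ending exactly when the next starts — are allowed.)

Sort by end time and greedily take each interval whose start is ≥ the last chosen end.
By end time: (0,3), (4,6), (4,7), (7,9), (10,11), (9,13), (15,16).
Pick (0,3); next start ≥ 3 → (4,6); next start ≥ 6 → (7,9); next start ≥ 9 → (10,11); next start ≥ 11 → (15,16).
Selected: (0,3) (4,6) (7,9) (10,11) (15,16)

9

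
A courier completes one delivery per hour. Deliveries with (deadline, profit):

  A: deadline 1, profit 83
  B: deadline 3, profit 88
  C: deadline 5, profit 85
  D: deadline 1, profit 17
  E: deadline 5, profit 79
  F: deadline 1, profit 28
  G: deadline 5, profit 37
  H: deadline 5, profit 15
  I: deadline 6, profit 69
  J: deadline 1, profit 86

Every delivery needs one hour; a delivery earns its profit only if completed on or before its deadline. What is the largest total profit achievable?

444

Profit order: B=88 J=86 C=85 A=83 E=79 I=69 G=37 F=28 D=17 H=15
Assign: B→slot 3, J→slot 1, C→slot 5, A skipped, E→slot 4, I→slot 6, G→slot 2, F skipped, D skipped, H skipped.
Slots: [1:J] [2:G] [3:B] [4:E] [5:C] [6:I]
Profit = 86 + 37 + 88 + 79 + 85 + 69 = 444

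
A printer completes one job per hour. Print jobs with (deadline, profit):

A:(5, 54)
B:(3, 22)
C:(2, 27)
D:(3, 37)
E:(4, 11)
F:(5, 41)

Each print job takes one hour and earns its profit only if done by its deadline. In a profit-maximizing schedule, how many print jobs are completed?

Sort by profit descending; place each in the latest free slot ≤ its deadline.
Profit order: A=54 F=41 D=37 C=27 B=22 E=11
Assign: A→slot 5, F→slot 4, D→slot 3, C→slot 2, B→slot 1, E skipped.
Slots: [1:B] [2:C] [3:D] [4:F] [5:A]
5 of 6 scheduled.

5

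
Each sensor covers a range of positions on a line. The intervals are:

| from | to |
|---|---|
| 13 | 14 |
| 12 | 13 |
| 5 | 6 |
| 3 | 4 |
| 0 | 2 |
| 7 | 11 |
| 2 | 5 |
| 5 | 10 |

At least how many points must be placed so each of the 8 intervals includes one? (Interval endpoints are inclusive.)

5

Process intervals by earliest right end; each time one isn't hit yet, stab at its right endpoint.
Sorted: [0,2] [3,4] [2,5] [5,6] [5,10] [7,11] [12,13] [13,14]
{[0,2]} hit by 2; {[3,4],[2,5]} hit by 4; {[5,6],[5,10]} hit by 6; {[7,11]} hit by 11; {[12,13],[13,14]} hit by 13.
Points: 2, 4, 6, 11, 13 (5 total).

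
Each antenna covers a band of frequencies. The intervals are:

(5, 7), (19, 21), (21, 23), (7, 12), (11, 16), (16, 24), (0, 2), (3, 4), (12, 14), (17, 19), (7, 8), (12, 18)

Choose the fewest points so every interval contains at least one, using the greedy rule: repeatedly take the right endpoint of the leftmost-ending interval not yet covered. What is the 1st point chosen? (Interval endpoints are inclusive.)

By right end: [0,2]  [3,4]  [5,7]  [7,8]  [7,12]  [12,14]  [11,16]  [12,18]  [17,19]  [19,21]  [21,23]  [16,24]
[0,2] uncovered → point at 2; [3,4] uncovered → point at 4; [5,7] uncovered → point at 7; [12,14] uncovered → point at 14; [17,19] uncovered → point at 19; [21,23] uncovered → point at 23.
Points: 2, 4, 7, 14, 19, 23 (6 total).

2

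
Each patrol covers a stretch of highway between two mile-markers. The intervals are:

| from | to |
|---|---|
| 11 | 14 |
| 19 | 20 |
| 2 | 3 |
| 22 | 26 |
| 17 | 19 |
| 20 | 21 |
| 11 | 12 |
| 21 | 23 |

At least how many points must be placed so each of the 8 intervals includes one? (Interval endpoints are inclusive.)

5

By right end: [2,3]  [11,12]  [11,14]  [17,19]  [19,20]  [20,21]  [21,23]  [22,26]
[2,3] uncovered → point at 3; [11,12] uncovered → point at 12; [17,19] uncovered → point at 19; [20,21] uncovered → point at 21; [22,26] uncovered → point at 26.
Points: 3, 12, 19, 21, 26 (5 total).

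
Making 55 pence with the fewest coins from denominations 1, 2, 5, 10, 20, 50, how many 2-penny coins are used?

55 = 1×50 + 1×5
Count of 2: 0

0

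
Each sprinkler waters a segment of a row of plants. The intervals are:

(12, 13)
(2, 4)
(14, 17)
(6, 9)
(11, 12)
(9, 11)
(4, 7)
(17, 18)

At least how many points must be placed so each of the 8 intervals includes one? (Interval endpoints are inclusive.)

4

Sort by right endpoint; whenever an interval is uncovered, place a point at its right end.
By right end: [2,4]  [4,7]  [6,9]  [9,11]  [11,12]  [12,13]  [14,17]  [17,18]
[2,4] uncovered → point at 4; [6,9] uncovered → point at 9; [11,12] uncovered → point at 12; [14,17] uncovered → point at 17.
Points: 4, 9, 12, 17 (4 total).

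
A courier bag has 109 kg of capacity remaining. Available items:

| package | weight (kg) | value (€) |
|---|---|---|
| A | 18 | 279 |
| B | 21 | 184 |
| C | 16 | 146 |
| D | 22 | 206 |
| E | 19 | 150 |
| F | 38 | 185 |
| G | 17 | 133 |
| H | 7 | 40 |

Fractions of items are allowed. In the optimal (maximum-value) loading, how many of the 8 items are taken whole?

Order: A (279/18=15.50) > D (206/22=9.36) > C (146/16=9.12) > B (184/21=8.76) > E (150/19=7.89) > G (133/17=7.82) > H (40/7=5.71) > F (185/38=4.87)
Fill: take A (18 @ 279) → take D (22 @ 206) → take C (16 @ 146) → take B (21 @ 184) → take E (19 @ 150) → take 13/17 of G → 101.71; 109/109 used.
5 item(s) taken whole; one partial (take 13/17 of G).

5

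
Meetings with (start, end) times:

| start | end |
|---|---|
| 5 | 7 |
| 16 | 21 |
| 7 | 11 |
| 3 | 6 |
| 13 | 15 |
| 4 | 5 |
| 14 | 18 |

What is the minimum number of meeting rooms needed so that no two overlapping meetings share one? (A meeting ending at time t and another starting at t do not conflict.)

2

The answer is the maximum number of intervals overlapping at any instant.
starts: [3, 4, 5, 7, 13, 14, 16]
ends:   [5, 6, 7, 11, 15, 18, 21]
s3→1 s4→2  — peak 2.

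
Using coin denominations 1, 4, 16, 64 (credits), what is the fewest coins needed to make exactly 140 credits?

5

Use the largest denomination that fits, subtract, and repeat.
140 = 2×64 + 3×4
Total coins = 2 + 3 = 5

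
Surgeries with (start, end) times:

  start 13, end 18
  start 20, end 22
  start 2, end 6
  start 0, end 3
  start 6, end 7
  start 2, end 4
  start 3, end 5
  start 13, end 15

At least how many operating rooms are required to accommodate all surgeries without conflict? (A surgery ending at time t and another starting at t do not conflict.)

The answer is the maximum number of intervals overlapping at any instant.
starts: [0, 2, 2, 3, 6, 13, 13, 20]
ends:   [3, 4, 5, 6, 7, 15, 18, 22]
s0→1 s2→2 s2→3  — peak 3.

3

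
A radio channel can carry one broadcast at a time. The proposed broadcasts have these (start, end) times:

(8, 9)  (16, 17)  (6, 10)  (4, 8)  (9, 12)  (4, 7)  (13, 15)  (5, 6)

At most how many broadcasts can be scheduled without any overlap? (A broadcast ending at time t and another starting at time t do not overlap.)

5

By end time: (5,6), (4,7), (4,8), (8,9), (6,10), (9,12), (13,15), (16,17).
Pick (5,6); next start ≥ 6 → (8,9); next start ≥ 9 → (9,12); next start ≥ 12 → (13,15); next start ≥ 15 → (16,17).
Selected 5 broadcasts.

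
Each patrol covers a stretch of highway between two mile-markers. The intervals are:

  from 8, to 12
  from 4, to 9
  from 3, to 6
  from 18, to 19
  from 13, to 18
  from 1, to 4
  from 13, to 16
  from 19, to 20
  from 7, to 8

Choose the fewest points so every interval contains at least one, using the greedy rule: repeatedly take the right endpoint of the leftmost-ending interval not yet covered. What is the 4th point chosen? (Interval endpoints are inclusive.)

Process intervals by earliest right end; each time one isn't hit yet, stab at its right endpoint.
Sorted: [1,4] [3,6] [7,8] [4,9] [8,12] [13,16] [13,18] [18,19] [19,20]
{[1,4],[3,6]} hit by 4; {[7,8],[4,9],[8,12]} hit by 8; {[13,16],[13,18]} hit by 16; {[18,19],[19,20]} hit by 19.
Points: 4, 8, 16, 19 (4 total).

19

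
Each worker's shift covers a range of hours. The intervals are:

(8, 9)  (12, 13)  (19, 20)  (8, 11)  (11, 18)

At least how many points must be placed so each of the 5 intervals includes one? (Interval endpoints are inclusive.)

Sort by right endpoint; whenever an interval is uncovered, place a point at its right end.
Sorted: [8,9] [8,11] [12,13] [11,18] [19,20]
{[8,9],[8,11]} hit by 9; {[12,13],[11,18]} hit by 13; {[19,20]} hit by 20.
Points: 9, 13, 20 (3 total).

3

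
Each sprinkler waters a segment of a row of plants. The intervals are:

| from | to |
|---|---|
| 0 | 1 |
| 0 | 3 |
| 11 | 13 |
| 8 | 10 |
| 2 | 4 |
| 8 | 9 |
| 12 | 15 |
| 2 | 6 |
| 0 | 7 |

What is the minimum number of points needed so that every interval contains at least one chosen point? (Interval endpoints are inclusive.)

4

Process intervals by earliest right end; each time one isn't hit yet, stab at its right endpoint.
By right end: [0,1]  [0,3]  [2,4]  [2,6]  [0,7]  [8,9]  [8,10]  [11,13]  [12,15]
[0,1] uncovered → point at 1; [2,4] uncovered → point at 4; [8,9] uncovered → point at 9; [11,13] uncovered → point at 13.
Points: 1, 4, 9, 13 (4 total).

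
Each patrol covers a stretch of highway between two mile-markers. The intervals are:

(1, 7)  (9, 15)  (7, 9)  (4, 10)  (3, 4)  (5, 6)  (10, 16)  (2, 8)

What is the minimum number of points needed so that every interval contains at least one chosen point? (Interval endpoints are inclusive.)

Process intervals by earliest right end; each time one isn't hit yet, stab at its right endpoint.
By right end: [3,4]  [5,6]  [1,7]  [2,8]  [7,9]  [4,10]  [9,15]  [10,16]
[3,4] uncovered → point at 4; [5,6] uncovered → point at 6; [7,9] uncovered → point at 9; [10,16] uncovered → point at 16.
Points: 4, 6, 9, 16 (4 total).

4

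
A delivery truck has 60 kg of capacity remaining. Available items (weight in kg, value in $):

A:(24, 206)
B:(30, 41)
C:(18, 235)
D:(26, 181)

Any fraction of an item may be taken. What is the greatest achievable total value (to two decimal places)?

566.31

Order: C (235/18=13.06) > A (206/24=8.58) > D (181/26=6.96) > B (41/30=1.37)
Fill: take C (18 @ 235) → take A (24 @ 206) → take 18/26 of D → 125.31; 60/60 used.
Total value = 566.31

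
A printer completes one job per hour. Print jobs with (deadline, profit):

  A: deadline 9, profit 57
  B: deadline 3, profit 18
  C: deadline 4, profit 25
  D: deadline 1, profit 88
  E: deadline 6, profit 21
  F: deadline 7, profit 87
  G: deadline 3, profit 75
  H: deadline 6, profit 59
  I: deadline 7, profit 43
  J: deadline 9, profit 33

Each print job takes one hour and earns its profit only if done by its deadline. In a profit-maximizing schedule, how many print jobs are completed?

9

By profit: D(d1,88), F(d7,87), G(d3,75), H(d6,59), A(d9,57), I(d7,43), J(d9,33), C(d4,25), E(d6,21), B(d3,18)
D→slot 1; F→slot 7; G→slot 3; H→slot 6; A→slot 9; I→slot 5; J→slot 8; C→slot 4; E→slot 2; B skipped.
9 of 10 scheduled.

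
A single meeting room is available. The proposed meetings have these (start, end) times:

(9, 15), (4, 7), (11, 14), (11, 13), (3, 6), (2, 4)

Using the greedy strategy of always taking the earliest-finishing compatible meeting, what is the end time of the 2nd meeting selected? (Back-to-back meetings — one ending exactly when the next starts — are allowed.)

Sorted by end: (2,4)  (3,6)  (4,7)  (11,13)  (11,14)  (9,15)
take (2,4); skip (3,6); take (4,7); take (11,13); skip (9,15).
Selected: (2,4) (4,7) (11,13)

7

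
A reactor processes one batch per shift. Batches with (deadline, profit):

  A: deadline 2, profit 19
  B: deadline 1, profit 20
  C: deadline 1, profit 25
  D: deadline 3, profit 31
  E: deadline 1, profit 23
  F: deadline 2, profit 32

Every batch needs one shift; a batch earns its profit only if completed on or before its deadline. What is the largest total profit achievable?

88

Sort by profit descending; place each in the latest free slot ≤ its deadline.
By profit: F(d2,32), D(d3,31), C(d1,25), E(d1,23), B(d1,20), A(d2,19)
F→slot 2; D→slot 3; C→slot 1; E skipped; B skipped; A skipped.
Profit = 25 + 32 + 31 = 88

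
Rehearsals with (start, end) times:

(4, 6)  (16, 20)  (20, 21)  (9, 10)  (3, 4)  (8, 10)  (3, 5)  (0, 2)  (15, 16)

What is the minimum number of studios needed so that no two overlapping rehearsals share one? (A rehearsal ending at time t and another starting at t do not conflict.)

starts: [0, 3, 3, 4, 8, 9, 15, 16, 20]
ends:   [2, 4, 5, 6, 10, 10, 16, 20, 21]
s0→1 e2→0 s3→1 s3→2  — peak 2.

2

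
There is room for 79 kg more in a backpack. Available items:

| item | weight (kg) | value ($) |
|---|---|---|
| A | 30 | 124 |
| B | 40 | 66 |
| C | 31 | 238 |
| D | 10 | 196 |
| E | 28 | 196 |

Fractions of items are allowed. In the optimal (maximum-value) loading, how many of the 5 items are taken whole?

Order: D (196/10=19.60) > C (238/31=7.68) > E (196/28=7.00) > A (124/30=4.13) > B (66/40=1.65)
Fill: take D (10 @ 196) → take C (31 @ 238) → take E (28 @ 196) → take 10/30 of A → 41.33; 79/79 used.
3 item(s) taken whole; one partial (take 10/30 of A).

3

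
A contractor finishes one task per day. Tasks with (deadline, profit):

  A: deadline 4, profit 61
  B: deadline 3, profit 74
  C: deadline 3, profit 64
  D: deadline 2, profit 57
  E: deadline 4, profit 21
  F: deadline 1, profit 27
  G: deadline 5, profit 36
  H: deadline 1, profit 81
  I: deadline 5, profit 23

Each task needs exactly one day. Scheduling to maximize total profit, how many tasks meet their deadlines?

5

Take jobs in profit order; each goes to the latest open slot no later than its deadline.
By profit: H(d1,81), B(d3,74), C(d3,64), A(d4,61), D(d2,57), G(d5,36), F(d1,27), I(d5,23), E(d4,21)
H→slot 1; B→slot 3; C→slot 2; A→slot 4; D skipped; G→slot 5; F skipped; I skipped; E skipped.
5 of 9 scheduled.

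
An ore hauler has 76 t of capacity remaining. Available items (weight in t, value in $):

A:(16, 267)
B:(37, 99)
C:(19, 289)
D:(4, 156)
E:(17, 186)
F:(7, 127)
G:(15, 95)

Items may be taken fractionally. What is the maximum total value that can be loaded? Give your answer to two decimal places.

Ratios (sorted): D 39.00, F 18.14, A 16.69, C 15.21, E 10.94, G 6.33, B 2.68
take D (4 @ 156); take F (7 @ 127); take A (16 @ 267); take C (19 @ 289); take E (17 @ 186); take 13/15 of G → 82.33. Capacity used 76/76.
Total value = 1107.33

1107.33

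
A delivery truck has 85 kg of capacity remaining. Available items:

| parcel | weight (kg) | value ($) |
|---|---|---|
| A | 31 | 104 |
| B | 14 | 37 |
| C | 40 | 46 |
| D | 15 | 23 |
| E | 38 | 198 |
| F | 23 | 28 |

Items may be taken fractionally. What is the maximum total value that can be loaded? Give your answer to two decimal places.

342.07

Greedy by value/weight ratio, highest first.
Order: E (198/38=5.21) > A (104/31=3.35) > B (37/14=2.64) > D (23/15=1.53) > F (28/23=1.22) > C (46/40=1.15)
Fill: take E (38 @ 198) → take A (31 @ 104) → take B (14 @ 37) → take 2/15 of D → 3.07; 85/85 used.
Total value = 342.07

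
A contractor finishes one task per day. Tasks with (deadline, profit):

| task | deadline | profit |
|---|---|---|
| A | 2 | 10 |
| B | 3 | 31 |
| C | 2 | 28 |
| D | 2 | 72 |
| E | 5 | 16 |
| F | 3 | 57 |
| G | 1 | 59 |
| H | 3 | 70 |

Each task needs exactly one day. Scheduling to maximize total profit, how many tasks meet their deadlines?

Profit order: D=72 H=70 G=59 F=57 B=31 C=28 E=16 A=10
Assign: D→slot 2, H→slot 3, G→slot 1, F skipped, B skipped, C skipped, E→slot 5, A skipped.
Slots: [1:G] [2:D] [3:H] [5:E]
4 of 8 scheduled.

4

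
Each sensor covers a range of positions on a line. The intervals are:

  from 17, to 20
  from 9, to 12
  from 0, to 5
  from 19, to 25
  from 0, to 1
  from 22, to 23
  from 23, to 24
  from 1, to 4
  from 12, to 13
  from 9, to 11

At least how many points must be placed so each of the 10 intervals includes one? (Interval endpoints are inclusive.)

Sorted: [0,1] [1,4] [0,5] [9,11] [9,12] [12,13] [17,20] [22,23] [23,24] [19,25]
{[0,1],[1,4],[0,5]} hit by 1; {[9,11],[9,12]} hit by 11; {[12,13]} hit by 13; {[17,20]} hit by 20; {[22,23],[23,24],[19,25]} hit by 23.
Points: 1, 11, 13, 20, 23 (5 total).

5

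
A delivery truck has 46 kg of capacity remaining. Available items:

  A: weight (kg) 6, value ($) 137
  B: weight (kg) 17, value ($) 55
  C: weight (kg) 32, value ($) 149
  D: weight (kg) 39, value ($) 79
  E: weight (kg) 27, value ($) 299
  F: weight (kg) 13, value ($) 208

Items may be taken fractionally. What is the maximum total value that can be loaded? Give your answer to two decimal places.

644.00

Ratios (sorted): A 22.83, F 16.00, E 11.07, C 4.66, B 3.24, D 2.03
take A (6 @ 137); take F (13 @ 208); take E (27 @ 299). Capacity used 46/46.
Total value = 644.00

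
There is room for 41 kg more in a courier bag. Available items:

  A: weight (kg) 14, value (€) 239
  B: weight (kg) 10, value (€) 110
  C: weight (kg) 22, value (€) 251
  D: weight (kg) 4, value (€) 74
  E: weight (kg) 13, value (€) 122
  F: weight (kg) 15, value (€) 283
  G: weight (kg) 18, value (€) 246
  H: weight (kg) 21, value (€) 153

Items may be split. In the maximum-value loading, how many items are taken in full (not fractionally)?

3

Ratios (sorted): F 18.87, D 18.50, A 17.07, G 13.67, C 11.41, B 11.00, E 9.38, H 7.29
take F (15 @ 283); take D (4 @ 74); take A (14 @ 239); take 8/18 of G → 109.33. Capacity used 41/41.
3 item(s) taken whole; one partial (take 8/18 of G).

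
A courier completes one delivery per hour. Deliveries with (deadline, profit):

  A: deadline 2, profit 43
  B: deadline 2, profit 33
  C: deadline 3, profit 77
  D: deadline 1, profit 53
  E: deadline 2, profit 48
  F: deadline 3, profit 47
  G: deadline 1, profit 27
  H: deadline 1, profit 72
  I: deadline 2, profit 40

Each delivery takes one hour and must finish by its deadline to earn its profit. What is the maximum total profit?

By profit: C(d3,77), H(d1,72), D(d1,53), E(d2,48), F(d3,47), A(d2,43), I(d2,40), B(d2,33), G(d1,27)
C→slot 3; H→slot 1; D skipped; E→slot 2; F skipped; A skipped; I skipped; B skipped; G skipped.
Profit = 72 + 48 + 77 = 197

197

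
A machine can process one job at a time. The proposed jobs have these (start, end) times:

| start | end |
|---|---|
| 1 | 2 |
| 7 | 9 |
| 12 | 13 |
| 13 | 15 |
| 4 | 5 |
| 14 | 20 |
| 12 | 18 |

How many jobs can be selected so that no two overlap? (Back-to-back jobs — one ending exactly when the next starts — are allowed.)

By end time: (1,2), (4,5), (7,9), (12,13), (13,15), (12,18), (14,20).
Pick (1,2); next start ≥ 2 → (4,5); next start ≥ 5 → (7,9); next start ≥ 9 → (12,13); next start ≥ 13 → (13,15).
Selected 5 jobs.

5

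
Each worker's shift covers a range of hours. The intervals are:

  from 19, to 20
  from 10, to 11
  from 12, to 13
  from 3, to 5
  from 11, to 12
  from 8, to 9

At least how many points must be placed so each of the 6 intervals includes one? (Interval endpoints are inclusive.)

By right end: [3,5]  [8,9]  [10,11]  [11,12]  [12,13]  [19,20]
[3,5] uncovered → point at 5; [8,9] uncovered → point at 9; [10,11] uncovered → point at 11; [12,13] uncovered → point at 13; [19,20] uncovered → point at 20.
Points: 5, 9, 11, 13, 20 (5 total).

5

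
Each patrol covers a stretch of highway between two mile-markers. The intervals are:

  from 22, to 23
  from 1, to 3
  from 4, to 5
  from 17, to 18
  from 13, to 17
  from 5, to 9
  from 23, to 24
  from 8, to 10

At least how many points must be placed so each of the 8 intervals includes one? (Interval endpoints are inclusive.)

Sort by right endpoint; whenever an interval is uncovered, place a point at its right end.
By right end: [1,3]  [4,5]  [5,9]  [8,10]  [13,17]  [17,18]  [22,23]  [23,24]
[1,3] uncovered → point at 3; [4,5] uncovered → point at 5; [8,10] uncovered → point at 10; [13,17] uncovered → point at 17; [22,23] uncovered → point at 23.
Points: 3, 5, 10, 17, 23 (5 total).

5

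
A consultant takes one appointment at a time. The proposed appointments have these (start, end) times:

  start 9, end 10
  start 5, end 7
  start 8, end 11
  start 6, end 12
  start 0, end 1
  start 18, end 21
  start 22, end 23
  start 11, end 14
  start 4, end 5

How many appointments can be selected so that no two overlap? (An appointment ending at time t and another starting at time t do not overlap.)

Order by finish time; keep every interval that doesn't clash with the previous kept one.
By end time: (0,1), (4,5), (5,7), (9,10), (8,11), (6,12), (11,14), (18,21), (22,23).
Pick (0,1); next start ≥ 1 → (4,5); next start ≥ 5 → (5,7); next start ≥ 7 → (9,10); next start ≥ 10 → (11,14); next start ≥ 14 → (18,21); next start ≥ 21 → (22,23).
Selected 7 appointments.

7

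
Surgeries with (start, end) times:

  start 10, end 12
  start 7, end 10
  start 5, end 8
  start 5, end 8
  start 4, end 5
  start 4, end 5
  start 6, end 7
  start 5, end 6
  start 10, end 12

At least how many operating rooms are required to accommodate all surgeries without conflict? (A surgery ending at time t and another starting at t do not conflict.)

Count concurrent intervals with a sweep; the peak is the room count.
starts: [4, 4, 5, 5, 5, 6, 7, 10, 10]
ends:   [5, 5, 6, 7, 8, 8, 10, 12, 12]
s4→1 s4→2 e5→1 e5→0 s5→1 s5→2 s5→3  — peak 3.

3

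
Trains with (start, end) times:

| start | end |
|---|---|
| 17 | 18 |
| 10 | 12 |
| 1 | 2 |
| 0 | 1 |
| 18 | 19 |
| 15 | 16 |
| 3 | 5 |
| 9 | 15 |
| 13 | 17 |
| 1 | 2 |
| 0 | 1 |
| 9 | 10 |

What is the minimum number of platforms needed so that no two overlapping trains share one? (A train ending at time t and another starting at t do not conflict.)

Events (time:±→running): 0:+→1 0:+→2 … peak 2.

2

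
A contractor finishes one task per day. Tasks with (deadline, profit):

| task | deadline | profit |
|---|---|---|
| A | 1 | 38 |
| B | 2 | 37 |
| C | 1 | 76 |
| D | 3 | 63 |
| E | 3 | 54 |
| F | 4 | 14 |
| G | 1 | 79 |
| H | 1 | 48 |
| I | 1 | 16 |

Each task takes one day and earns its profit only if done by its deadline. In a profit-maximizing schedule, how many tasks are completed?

By profit: G(d1,79), C(d1,76), D(d3,63), E(d3,54), H(d1,48), A(d1,38), B(d2,37), I(d1,16), F(d4,14)
G→slot 1; C skipped; D→slot 3; E→slot 2; H skipped; A skipped; B skipped; I skipped; F→slot 4.
4 of 9 scheduled.

4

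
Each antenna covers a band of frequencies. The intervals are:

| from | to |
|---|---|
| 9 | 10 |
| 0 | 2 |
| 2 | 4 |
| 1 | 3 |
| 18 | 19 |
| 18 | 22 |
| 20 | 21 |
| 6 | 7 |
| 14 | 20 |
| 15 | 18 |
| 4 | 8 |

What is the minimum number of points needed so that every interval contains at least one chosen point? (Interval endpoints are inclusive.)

5

Sorted: [0,2] [1,3] [2,4] [6,7] [4,8] [9,10] [15,18] [18,19] [14,20] [20,21] [18,22]
{[0,2],[1,3],[2,4]} hit by 2; {[6,7],[4,8]} hit by 7; {[9,10]} hit by 10; {[15,18],[18,19],[14,20]} hit by 18; {[20,21],[18,22]} hit by 21.
Points: 2, 7, 10, 18, 21 (5 total).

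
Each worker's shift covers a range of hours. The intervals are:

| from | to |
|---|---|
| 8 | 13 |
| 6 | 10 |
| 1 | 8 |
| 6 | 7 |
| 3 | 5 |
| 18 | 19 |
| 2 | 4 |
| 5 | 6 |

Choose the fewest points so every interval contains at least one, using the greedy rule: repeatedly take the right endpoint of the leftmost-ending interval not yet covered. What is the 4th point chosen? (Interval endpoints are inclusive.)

Sorted: [2,4] [3,5] [5,6] [6,7] [1,8] [6,10] [8,13] [18,19]
{[2,4],[3,5]} hit by 4; {[5,6],[6,7],[1,8],[6,10]} hit by 6; {[8,13]} hit by 13; {[18,19]} hit by 19.
Points: 4, 6, 13, 19 (4 total).

19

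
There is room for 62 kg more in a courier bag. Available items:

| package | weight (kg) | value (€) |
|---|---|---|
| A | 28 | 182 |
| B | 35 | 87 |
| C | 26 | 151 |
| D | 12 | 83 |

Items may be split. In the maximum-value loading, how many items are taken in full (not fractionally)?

Greedy by value/weight ratio, highest first.
Ratios (sorted): D 6.92, A 6.50, C 5.81, B 2.49
take D (12 @ 83); take A (28 @ 182); take 22/26 of C → 127.77. Capacity used 62/62.
2 item(s) taken whole; one partial (take 22/26 of C).

2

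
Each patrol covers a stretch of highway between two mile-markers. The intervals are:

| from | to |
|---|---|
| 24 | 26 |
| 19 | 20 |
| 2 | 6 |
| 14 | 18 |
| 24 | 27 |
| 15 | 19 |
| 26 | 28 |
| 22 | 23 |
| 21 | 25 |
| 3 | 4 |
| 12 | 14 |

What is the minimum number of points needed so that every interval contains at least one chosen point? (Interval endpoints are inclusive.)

Sort by right endpoint; whenever an interval is uncovered, place a point at its right end.
Sorted: [3,4] [2,6] [12,14] [14,18] [15,19] [19,20] [22,23] [21,25] [24,26] [24,27] [26,28]
{[3,4],[2,6]} hit by 4; {[12,14],[14,18]} hit by 14; {[15,19],[19,20]} hit by 19; {[22,23],[21,25]} hit by 23; {[24,26],[24,27],[26,28]} hit by 26.
Points: 4, 14, 19, 23, 26 (5 total).

5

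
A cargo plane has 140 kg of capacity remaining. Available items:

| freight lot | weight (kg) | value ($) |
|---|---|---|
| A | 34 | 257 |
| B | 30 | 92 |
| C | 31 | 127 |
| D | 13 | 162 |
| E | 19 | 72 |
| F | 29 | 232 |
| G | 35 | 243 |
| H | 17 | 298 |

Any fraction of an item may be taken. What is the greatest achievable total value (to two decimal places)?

1241.16

Order: H (298/17=17.53) > D (162/13=12.46) > F (232/29=8.00) > A (257/34=7.56) > G (243/35=6.94) > C (127/31=4.10) > E (72/19=3.79) > B (92/30=3.07)
Fill: take H (17 @ 298) → take D (13 @ 162) → take F (29 @ 232) → take A (34 @ 257) → take G (35 @ 243) → take 12/31 of C → 49.16; 140/140 used.
Total value = 1241.16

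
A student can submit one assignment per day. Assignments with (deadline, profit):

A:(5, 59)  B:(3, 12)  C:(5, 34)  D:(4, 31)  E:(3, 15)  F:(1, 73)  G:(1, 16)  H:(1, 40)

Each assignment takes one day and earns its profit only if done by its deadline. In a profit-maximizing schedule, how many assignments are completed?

5

Sort by profit descending; place each in the latest free slot ≤ its deadline.
By profit: F(d1,73), A(d5,59), H(d1,40), C(d5,34), D(d4,31), G(d1,16), E(d3,15), B(d3,12)
F→slot 1; A→slot 5; H skipped; C→slot 4; D→slot 3; G skipped; E→slot 2; B skipped.
5 of 8 scheduled.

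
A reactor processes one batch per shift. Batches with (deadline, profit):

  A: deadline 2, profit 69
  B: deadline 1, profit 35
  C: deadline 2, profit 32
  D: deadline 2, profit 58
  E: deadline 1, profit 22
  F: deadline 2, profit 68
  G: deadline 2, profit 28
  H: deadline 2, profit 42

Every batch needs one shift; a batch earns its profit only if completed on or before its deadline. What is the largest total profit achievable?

Take jobs in profit order; each goes to the latest open slot no later than its deadline.
Profit order: A=69 F=68 D=58 H=42 B=35 C=32 G=28 E=22
Assign: A→slot 2, F→slot 1, D skipped, H skipped, B skipped, C skipped, G skipped, E skipped.
Slots: [1:F] [2:A]
Profit = 68 + 69 = 137

137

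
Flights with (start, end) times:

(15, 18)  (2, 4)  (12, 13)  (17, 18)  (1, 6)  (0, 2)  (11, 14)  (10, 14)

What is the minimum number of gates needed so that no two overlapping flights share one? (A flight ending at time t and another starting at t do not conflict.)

Events (time:±→running): 0:+→1 1:+→2 2:-→1 2:+→2 4:-→1 6:-→0 10:+→1 11:+→2 12:+→3 … peak 3.

3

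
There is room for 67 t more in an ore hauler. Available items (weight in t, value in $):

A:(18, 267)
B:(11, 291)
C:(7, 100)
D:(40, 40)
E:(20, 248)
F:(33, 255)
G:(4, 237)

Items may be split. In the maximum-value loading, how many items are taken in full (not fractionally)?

Ratios (sorted): G 59.25, B 26.45, A 14.83, C 14.29, E 12.40, F 7.73, D 1.00
take G (4 @ 237); take B (11 @ 291); take A (18 @ 267); take C (7 @ 100); take E (20 @ 248); take 7/33 of F → 54.09. Capacity used 67/67.
5 item(s) taken whole; one partial (take 7/33 of F).

5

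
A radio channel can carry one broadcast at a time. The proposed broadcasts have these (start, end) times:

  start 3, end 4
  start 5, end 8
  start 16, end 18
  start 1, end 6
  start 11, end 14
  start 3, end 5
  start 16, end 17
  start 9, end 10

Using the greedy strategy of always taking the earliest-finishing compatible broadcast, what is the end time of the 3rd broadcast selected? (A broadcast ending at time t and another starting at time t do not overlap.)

Greedy by earliest finish: after sorting by end time, pick each interval compatible with the last pick.
Sorted by end: (3,4)  (3,5)  (1,6)  (5,8)  (9,10)  (11,14)  (16,17)  (16,18)
take (3,4); skip (1,6); take (5,8); take (9,10); take (11,14); take (16,17); skip (16,18).
Selected: (3,4) (5,8) (9,10) (11,14) (16,17)

10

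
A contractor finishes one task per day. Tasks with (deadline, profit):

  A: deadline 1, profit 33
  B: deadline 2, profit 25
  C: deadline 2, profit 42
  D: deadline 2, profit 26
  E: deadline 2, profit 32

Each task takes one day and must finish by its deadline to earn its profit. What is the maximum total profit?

75

Profit order: C=42 A=33 E=32 D=26 B=25
Assign: C→slot 2, A→slot 1, E skipped, D skipped, B skipped.
Slots: [1:A] [2:C]
Profit = 33 + 42 = 75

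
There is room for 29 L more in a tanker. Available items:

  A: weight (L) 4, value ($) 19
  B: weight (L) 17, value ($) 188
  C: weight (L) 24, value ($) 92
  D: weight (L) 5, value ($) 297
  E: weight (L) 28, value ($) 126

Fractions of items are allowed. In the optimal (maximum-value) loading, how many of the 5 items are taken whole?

3

Sort by value per unit weight and fill in that order.
Order: D (297/5=59.40) > B (188/17=11.06) > A (19/4=4.75) > E (126/28=4.50) > C (92/24=3.83)
Fill: take D (5 @ 297) → take B (17 @ 188) → take A (4 @ 19) → take 3/28 of E → 13.50; 29/29 used.
3 item(s) taken whole; one partial (take 3/28 of E).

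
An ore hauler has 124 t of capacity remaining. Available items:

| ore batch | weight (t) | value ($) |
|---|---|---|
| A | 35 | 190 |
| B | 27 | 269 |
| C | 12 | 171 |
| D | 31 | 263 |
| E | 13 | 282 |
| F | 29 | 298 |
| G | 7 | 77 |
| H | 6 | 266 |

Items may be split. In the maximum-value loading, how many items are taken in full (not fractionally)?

6

Greedy by value/weight ratio, highest first.
Ratios (sorted): H 44.33, E 21.69, C 14.25, G 11.00, F 10.28, B 9.96, D 8.48, A 5.43
take H (6 @ 266); take E (13 @ 282); take C (12 @ 171); take G (7 @ 77); take F (29 @ 298); take B (27 @ 269); take 30/31 of D → 254.52. Capacity used 124/124.
6 item(s) taken whole; one partial (take 30/31 of D).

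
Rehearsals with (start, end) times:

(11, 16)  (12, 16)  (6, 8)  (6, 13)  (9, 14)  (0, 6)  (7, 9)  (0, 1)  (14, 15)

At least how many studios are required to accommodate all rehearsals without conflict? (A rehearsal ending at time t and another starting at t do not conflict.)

4

Events (time:±→running): 0:+→1 0:+→2 1:-→1 6:-→0 6:+→1 6:+→2 7:+→3 8:-→2 9:-→1 9:+→2 11:+→3 12:+→4 … peak 4.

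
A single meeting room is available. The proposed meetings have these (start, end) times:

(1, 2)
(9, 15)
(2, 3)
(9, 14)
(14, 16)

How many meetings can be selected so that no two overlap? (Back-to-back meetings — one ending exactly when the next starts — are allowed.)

Sorted by end: (1,2)  (2,3)  (9,14)  (9,15)  (14,16)
take (1,2); take (2,3); take (9,14); take (14,16).
Selected 4 meetings.

4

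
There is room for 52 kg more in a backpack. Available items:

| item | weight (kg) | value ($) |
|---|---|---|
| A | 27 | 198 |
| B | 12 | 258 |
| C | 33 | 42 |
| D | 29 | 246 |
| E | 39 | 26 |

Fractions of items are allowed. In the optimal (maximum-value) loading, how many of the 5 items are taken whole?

2

Ratios (sorted): B 21.50, D 8.48, A 7.33, C 1.27, E 0.67
take B (12 @ 258); take D (29 @ 246); take 11/27 of A → 80.67. Capacity used 52/52.
2 item(s) taken whole; one partial (take 11/27 of A).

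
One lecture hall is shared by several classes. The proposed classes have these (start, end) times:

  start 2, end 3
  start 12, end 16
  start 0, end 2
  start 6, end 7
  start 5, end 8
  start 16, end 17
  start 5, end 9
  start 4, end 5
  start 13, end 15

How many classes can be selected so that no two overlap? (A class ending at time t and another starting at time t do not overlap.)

6

Order by finish time; keep every interval that doesn't clash with the previous kept one.
Sorted by end: (0,2)  (2,3)  (4,5)  (6,7)  (5,8)  (5,9)  (13,15)  (12,16)  (16,17)
take (0,2); take (2,3); take (4,5); take (6,7); take (13,15); skip (12,16); take (16,17).
Selected 6 classes.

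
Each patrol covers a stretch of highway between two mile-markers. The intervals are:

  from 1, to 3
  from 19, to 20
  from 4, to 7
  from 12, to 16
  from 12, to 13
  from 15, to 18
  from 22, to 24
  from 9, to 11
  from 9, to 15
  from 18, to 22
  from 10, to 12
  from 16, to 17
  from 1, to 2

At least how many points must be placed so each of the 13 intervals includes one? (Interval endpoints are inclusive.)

Process intervals by earliest right end; each time one isn't hit yet, stab at its right endpoint.
Sorted: [1,2] [1,3] [4,7] [9,11] [10,12] [12,13] [9,15] [12,16] [16,17] [15,18] [19,20] [18,22] [22,24]
{[1,2],[1,3]} hit by 2; {[4,7]} hit by 7; {[9,11],[10,12]} hit by 11; {[12,13],[9,15],[12,16]} hit by 13; {[16,17],[15,18]} hit by 17; {[19,20],[18,22]} hit by 20; {[22,24]} hit by 24.
Points: 2, 7, 11, 13, 17, 20, 24 (7 total).

7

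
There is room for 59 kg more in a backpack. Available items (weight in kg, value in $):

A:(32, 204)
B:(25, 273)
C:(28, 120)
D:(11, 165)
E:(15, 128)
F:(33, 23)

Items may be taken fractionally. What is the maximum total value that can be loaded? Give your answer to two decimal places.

Sort by value per unit weight and fill in that order.
Order: D (165/11=15.00) > B (273/25=10.92) > E (128/15=8.53) > A (204/32=6.38) > C (120/28=4.29) > F (23/33=0.70)
Fill: take D (11 @ 165) → take B (25 @ 273) → take E (15 @ 128) → take 8/32 of A → 51.00; 59/59 used.
Total value = 617.00

617.00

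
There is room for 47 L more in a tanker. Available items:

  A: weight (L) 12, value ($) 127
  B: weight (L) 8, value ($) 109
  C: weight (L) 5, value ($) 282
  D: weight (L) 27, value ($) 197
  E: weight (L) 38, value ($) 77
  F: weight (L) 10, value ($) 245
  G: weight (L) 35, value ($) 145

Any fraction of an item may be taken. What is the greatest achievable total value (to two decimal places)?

Sort by value per unit weight and fill in that order.
Ratios (sorted): C 56.40, F 24.50, B 13.62, A 10.58, D 7.30, G 4.14, E 2.03
take C (5 @ 282); take F (10 @ 245); take B (8 @ 109); take A (12 @ 127); take 12/27 of D → 87.56. Capacity used 47/47.
Total value = 850.56

850.56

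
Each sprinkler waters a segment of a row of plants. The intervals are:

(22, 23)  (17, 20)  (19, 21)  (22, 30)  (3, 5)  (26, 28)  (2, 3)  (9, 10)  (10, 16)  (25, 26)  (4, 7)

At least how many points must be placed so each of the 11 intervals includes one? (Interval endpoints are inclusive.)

6

By right end: [2,3]  [3,5]  [4,7]  [9,10]  [10,16]  [17,20]  [19,21]  [22,23]  [25,26]  [26,28]  [22,30]
[2,3] uncovered → point at 3; [4,7] uncovered → point at 7; [9,10] uncovered → point at 10; [17,20] uncovered → point at 20; [22,23] uncovered → point at 23; [25,26] uncovered → point at 26.
Points: 3, 7, 10, 20, 23, 26 (6 total).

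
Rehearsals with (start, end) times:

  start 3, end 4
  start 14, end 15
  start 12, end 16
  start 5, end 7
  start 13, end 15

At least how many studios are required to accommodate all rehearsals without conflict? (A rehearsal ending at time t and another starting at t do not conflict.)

The answer is the maximum number of intervals overlapping at any instant.
starts: [3, 5, 12, 13, 14]
ends:   [4, 7, 15, 15, 16]
s3→1 e4→0 s5→1 e7→0 s12→1 s13→2 s14→3  — peak 3.

3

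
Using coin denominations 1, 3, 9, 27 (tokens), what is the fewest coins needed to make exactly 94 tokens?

6

Greedy: take as many of the largest coin as possible, then repeat with the remainder.
94 = 3×27 + 1×9 + 1×3 + 1×1
Total coins = 3 + 1 + 1 + 1 = 6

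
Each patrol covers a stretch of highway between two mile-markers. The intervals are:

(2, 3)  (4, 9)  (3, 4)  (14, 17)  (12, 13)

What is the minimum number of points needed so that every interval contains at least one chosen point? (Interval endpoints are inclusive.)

4

Sorted: [2,3] [3,4] [4,9] [12,13] [14,17]
{[2,3],[3,4]} hit by 3; {[4,9]} hit by 9; {[12,13]} hit by 13; {[14,17]} hit by 17.
Points: 3, 9, 13, 17 (4 total).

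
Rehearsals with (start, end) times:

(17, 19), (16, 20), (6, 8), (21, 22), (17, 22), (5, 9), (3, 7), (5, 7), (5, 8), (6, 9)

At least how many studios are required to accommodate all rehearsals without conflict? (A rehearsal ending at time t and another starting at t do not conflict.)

Count concurrent intervals with a sweep; the peak is the room count.
Events (time:±→running): 3:+→1 5:+→2 5:+→3 5:+→4 6:+→5 6:+→6 … peak 6.

6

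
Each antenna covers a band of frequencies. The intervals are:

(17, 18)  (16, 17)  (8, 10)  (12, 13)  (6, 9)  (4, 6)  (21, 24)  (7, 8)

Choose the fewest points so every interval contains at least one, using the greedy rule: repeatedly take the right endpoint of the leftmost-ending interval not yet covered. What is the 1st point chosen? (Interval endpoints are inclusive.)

Sorted: [4,6] [7,8] [6,9] [8,10] [12,13] [16,17] [17,18] [21,24]
{[4,6]} hit by 6; {[7,8],[6,9],[8,10]} hit by 8; {[12,13]} hit by 13; {[16,17],[17,18]} hit by 17; {[21,24]} hit by 24.
Points: 6, 8, 13, 17, 24 (5 total).

6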